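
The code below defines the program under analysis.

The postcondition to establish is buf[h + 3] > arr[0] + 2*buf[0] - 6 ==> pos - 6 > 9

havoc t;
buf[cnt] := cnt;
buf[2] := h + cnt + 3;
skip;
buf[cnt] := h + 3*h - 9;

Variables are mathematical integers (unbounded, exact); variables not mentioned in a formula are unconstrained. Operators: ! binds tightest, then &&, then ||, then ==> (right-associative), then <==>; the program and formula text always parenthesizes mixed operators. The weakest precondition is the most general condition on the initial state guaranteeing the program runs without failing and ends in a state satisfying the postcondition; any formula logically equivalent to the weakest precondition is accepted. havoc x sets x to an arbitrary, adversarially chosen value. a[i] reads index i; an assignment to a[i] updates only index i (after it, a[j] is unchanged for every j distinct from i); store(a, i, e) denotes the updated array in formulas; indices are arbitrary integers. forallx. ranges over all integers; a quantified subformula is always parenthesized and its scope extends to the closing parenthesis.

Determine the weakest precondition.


Working backward. After the program, the postcondition buf[h + 3] > arr[0] + 2*buf[0] - 6 ==> pos - 6 > 9 must hold; in canonical form it is buf[h + 3] > arr[0] + 2*buf[0] - 6 ==> pos > 15.
Before buf[cnt] := h + 3*h - 9: store(buf, cnt, 4*h - 9)[h + 3] > arr[0] + 2*store(buf, cnt, 4*h - 9)[0] - 6 ==> pos > 15
Before skip: store(buf, cnt, 4*h - 9)[h + 3] > arr[0] + 2*store(buf, cnt, 4*h - 9)[0] - 6 ==> pos > 15
Before buf[2] := h + cnt + 3: store(store(buf, 2, cnt + h + 3), cnt, 4*h - 9)[h + 3] > arr[0] + 2*store(store(buf, 2, cnt + h + 3), cnt, 4*h - 9)[0] - 6 ==> pos > 15
Before buf[cnt] := cnt: store(store(store(buf, cnt, cnt), 2, cnt + h + 3), cnt, 4*h - 9)[h + 3] > arr[0] + 2*store(store(store(buf, cnt, cnt), 2, cnt + h + 3), cnt, 4*h - 9)[0] - 6 ==> pos > 15
Before havoc t: store(store(store(buf, cnt, cnt), 2, cnt + h + 3), cnt, 4*h - 9)[h + 3] > arr[0] + 2*store(store(store(buf, cnt, cnt), 2, cnt + h + 3), cnt, 4*h - 9)[0] - 6 ==> pos > 15
Answer: WP = store(store(store(buf, cnt, cnt), 2, cnt + h + 3), cnt, 4*h - 9)[h + 3] > arr[0] + 2*store(store(store(buf, cnt, cnt), 2, cnt + h + 3), cnt, 4*h - 9)[0] - 6 ==> pos > 15


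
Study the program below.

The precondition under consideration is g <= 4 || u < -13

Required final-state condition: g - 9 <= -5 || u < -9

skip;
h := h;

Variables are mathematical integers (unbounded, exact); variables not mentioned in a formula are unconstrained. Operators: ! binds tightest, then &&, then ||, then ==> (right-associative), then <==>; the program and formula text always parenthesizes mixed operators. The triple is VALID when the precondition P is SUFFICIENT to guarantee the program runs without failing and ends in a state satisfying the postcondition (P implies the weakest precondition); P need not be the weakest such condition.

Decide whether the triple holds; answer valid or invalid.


Working backward. After the program, the postcondition g - 9 <= -5 || u < -9 must hold; in canonical form it is g <= 4 || u < -9.
Before h := h: g <= 4 || u < -9
Before skip: g <= 4 || u < -9
The weakest precondition is g <= 4 || u < -9.
Check whether g <= 4 || u < -13 implies it.
Every state satisfying the precondition satisfies the weakest precondition: the implication holds.
Answer: valid


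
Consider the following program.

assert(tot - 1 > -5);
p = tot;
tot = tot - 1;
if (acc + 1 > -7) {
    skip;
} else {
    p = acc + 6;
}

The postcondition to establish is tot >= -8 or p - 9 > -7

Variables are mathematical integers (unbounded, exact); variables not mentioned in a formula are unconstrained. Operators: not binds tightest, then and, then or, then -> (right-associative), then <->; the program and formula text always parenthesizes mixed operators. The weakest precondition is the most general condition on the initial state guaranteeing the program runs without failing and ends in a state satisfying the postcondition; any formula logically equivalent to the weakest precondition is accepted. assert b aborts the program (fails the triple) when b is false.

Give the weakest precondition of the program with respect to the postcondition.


Working backward. After the program, the postcondition tot >= -8 or p - 9 > -7 must hold; in canonical form it is tot >= -8 or p > 2.
Then branch requires tot >= -8 or p > 2; else branch requires tot >= -8 or acc > -4.
Before the if: (acc > -8 -> (tot >= -8 or p > 2)) and ((not (acc > -8)) -> (tot >= -8 or acc > -4))
Before tot := tot - 1: (acc > -8 -> (tot >= -7 or p > 2)) and ((not (acc > -8)) -> (tot >= -7 or acc > -4))
Before p := tot: (acc > -8 -> (tot >= -7 or tot > 2)) and ((not (acc > -8)) -> (tot >= -7 or acc > -4))
Before assert tot - 1 > -5: tot > -4 and (acc > -8 -> (tot >= -7 or tot > 2)) and ((not (acc > -8)) -> (tot >= -7 or acc > -4))
Answer: WP = tot > -4 and (acc > -8 -> (tot >= -7 or tot > 2)) and ((not (acc > -8)) -> (tot >= -7 or acc > -4))


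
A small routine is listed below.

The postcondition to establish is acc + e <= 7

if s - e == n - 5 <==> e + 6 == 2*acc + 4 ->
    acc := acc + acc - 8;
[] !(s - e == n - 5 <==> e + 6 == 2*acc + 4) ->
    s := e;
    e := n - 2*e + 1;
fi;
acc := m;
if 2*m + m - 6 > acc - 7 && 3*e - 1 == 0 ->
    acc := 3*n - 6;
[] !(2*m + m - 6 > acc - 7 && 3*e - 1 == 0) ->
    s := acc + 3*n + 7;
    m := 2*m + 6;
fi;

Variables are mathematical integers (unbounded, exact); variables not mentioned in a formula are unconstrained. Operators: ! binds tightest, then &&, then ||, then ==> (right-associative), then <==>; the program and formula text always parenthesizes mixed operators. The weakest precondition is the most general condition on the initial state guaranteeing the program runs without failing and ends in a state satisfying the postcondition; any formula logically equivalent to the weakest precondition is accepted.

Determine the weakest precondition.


Working backward. After the program, acc + e <= 7 must hold.
Then branch requires e + 3*n <= 13; else branch requires acc + e <= 7.
Before the if: ((3*m > acc - 1 && 3*e == 1) ==> e + 3*n <= 13) && ((!(3*m > acc - 1 && 3*e == 1)) ==> acc + e <= 7)
Before acc := m: ((2*m > -1 && 3*e == 1) ==> e + 3*n <= 13) && ((!(2*m > -1 && 3*e == 1)) ==> e + m <= 7)
Then branch requires ((2*m > -1 && 3*e == 1) ==> e + 3*n <= 13) && ((!(2*m > -1 && 3*e == 1)) ==> e + m <= 7); else branch requires ((2*m > -1 && 3*n == 6*e - 2) ==> 4*n <= 2*e + 12) && ((!(2*m > -1 && 3*n == 6*e - 2)) ==> m + n <= 2*e + 6).
Before the if: ((s == e + n - 5 <==> e == 2*acc - 2) ==> (((2*m > -1 && 3*e == 1) ==> e + 3*n <= 13) && ((!(2*m > -1 && 3*e == 1)) ==> e + m <= 7))) && ((!(s == e + n - 5 <==> e == 2*acc - 2)) ==> (((2*m > -1 && 3*n == 6*e - 2) ==> 4*n <= 2*e + 12) && ((!(2*m > -1 && 3*n == 6*e - 2)) ==> m + n <= 2*e + 6)))
Answer: WP = ((s == e + n - 5 <==> e == 2*acc - 2) ==> (((2*m > -1 && 3*e == 1) ==> e + 3*n <= 13) && ((!(2*m > -1 && 3*e == 1)) ==> e + m <= 7))) && ((!(s == e + n - 5 <==> e == 2*acc - 2)) ==> (((2*m > -1 && 3*n == 6*e - 2) ==> 4*n <= 2*e + 12) && ((!(2*m > -1 && 3*n == 6*e - 2)) ==> m + n <= 2*e + 6)))


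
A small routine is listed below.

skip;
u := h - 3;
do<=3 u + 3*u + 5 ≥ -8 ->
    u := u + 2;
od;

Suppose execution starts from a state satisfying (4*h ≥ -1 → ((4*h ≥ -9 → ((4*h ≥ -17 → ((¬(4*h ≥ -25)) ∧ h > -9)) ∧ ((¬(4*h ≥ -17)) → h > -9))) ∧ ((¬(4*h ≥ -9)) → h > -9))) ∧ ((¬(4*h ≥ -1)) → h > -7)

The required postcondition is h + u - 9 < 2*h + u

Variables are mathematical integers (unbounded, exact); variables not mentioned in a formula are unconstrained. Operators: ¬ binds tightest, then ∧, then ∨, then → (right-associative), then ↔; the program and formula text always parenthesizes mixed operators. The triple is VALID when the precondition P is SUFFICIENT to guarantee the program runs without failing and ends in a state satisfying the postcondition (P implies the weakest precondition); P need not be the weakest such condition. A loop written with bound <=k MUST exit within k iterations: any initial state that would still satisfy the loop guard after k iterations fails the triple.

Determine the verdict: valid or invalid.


Working backward. After the program, the postcondition h + u - 9 < 2*h + u must hold; in canonical form it is h > -9.
Before the loop (bound <=3), unroll the exhaustion recursion (WP_0 = exit-now case; WP_j = one more guarded iteration, up to j = 3):
  WP_0: (¬(4*u ≥ -13)) ∧ h > -9
  WP_1: (4*u ≥ -13 → ((¬(4*u ≥ -21)) ∧ h > -9)) ∧ ((¬(4*u ≥ -13)) → h > -9)
  WP_2: (4*u ≥ -13 → ((4*u ≥ -21 → ((¬(4*u ≥ -29)) ∧ h > -9)) ∧ ((¬(4*u ≥ -21)) → h > -9))) ∧ ((¬(4*u ≥ -13)) → h > -9)
  WP_3: (4*u ≥ -13 → ((4*u ≥ -21 → ((4*u ≥ -29 → ((¬(4*u ≥ -37)) ∧ h > -9)) ∧ ((¬(4*u ≥ -29)) → h > -9))) ∧ ((¬(4*u ≥ -21)) → h > -9))) ∧ ((¬(4*u ≥ -13)) → h > -9)
So before the loop: (4*u ≥ -13 → ((4*u ≥ -21 → ((4*u ≥ -29 → ((¬(4*u ≥ -37)) ∧ h > -9)) ∧ ((¬(4*u ≥ -29)) → h > -9))) ∧ ((¬(4*u ≥ -21)) → h > -9))) ∧ ((¬(4*u ≥ -13)) → h > -9)
Before u := h - 3: (4*h ≥ -1 → ((4*h ≥ -9 → ((4*h ≥ -17 → ((¬(4*h ≥ -25)) ∧ h > -9)) ∧ ((¬(4*h ≥ -17)) → h > -9))) ∧ ((¬(4*h ≥ -9)) → h > -9))) ∧ ((¬(4*h ≥ -1)) → h > -9)
Before skip: (4*h ≥ -1 → ((4*h ≥ -9 → ((4*h ≥ -17 → ((¬(4*h ≥ -25)) ∧ h > -9)) ∧ ((¬(4*h ≥ -17)) → h > -9))) ∧ ((¬(4*h ≥ -9)) → h > -9))) ∧ ((¬(4*h ≥ -1)) → h > -9)
The weakest precondition is (4*h ≥ -1 → ((4*h ≥ -9 → ((4*h ≥ -17 → ((¬(4*h ≥ -25)) ∧ h > -9)) ∧ ((¬(4*h ≥ -17)) → h > -9))) ∧ ((¬(4*h ≥ -9)) → h > -9))) ∧ ((¬(4*h ≥ -1)) → h > -9).
Check whether (4*h ≥ -1 → ((4*h ≥ -9 → ((4*h ≥ -17 → ((¬(4*h ≥ -25)) ∧ h > -9)) ∧ ((¬(4*h ≥ -17)) → h > -9))) ∧ ((¬(4*h ≥ -9)) → h > -9))) ∧ ((¬(4*h ≥ -1)) → h > -7) implies it.
Every state satisfying the precondition satisfies the weakest precondition: the implication holds.
Answer: valid


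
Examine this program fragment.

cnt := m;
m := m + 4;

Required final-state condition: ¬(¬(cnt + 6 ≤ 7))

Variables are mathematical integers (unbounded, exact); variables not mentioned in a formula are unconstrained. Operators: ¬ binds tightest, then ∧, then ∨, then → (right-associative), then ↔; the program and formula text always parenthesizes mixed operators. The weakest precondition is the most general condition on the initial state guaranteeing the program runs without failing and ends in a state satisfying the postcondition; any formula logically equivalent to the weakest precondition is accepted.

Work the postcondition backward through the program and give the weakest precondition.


Working backward. After the program, the postcondition ¬(¬(cnt + 6 ≤ 7)) must hold; in canonical form it is cnt ≤ 1.
Before m := m + 4: cnt ≤ 1
Before cnt := m: m ≤ 1
Answer: WP = m ≤ 1


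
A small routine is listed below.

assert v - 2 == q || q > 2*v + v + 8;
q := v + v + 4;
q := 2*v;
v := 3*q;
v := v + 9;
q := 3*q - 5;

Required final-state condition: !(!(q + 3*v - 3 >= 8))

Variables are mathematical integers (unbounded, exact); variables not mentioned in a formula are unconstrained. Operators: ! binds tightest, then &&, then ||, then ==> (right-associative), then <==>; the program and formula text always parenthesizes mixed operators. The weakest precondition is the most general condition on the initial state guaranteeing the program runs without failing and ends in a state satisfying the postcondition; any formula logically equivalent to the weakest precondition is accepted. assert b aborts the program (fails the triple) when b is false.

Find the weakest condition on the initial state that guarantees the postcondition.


Working backward. After the program, the postcondition !(!(q + 3*v - 3 >= 8)) must hold; in canonical form it is q + 3*v >= 11.
Before q := 3*q - 5: 3*q + 3*v >= 16
Before v := v + 9: 3*q + 3*v >= -11
Before v := 3*q: 12*q >= -11
Before q := 2*v: 24*v >= -11
Before q := v + v + 4: 24*v >= -11
Before assert v - 2 == q || q > 2*v + v + 8: (v == q + 2 || q > 3*v + 8) && 24*v >= -11
Answer: WP = (v == q + 2 || q > 3*v + 8) && 24*v >= -11


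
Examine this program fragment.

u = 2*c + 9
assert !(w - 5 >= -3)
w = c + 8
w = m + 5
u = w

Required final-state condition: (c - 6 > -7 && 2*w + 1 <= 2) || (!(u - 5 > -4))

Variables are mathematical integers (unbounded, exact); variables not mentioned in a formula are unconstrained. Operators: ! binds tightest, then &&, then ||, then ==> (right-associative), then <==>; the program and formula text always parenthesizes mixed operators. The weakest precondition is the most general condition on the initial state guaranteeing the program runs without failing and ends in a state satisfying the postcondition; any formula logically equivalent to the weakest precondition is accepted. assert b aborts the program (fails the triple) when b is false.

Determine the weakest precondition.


Working backward. After the program, the postcondition (c - 6 > -7 && 2*w + 1 <= 2) || (!(u - 5 > -4)) must hold; in canonical form it is (c > -1 && 2*w <= 1) || (!(u > 1)).
Before u := w: (c > -1 && 2*w <= 1) || (!(w > 1))
Before w := m + 5: (c > -1 && 2*m <= -9) || (!(m > -4))
Before w := c + 8: (c > -1 && 2*m <= -9) || (!(m > -4))
Before assert !(w - 5 >= -3): (!(w >= 2)) && ((c > -1 && 2*m <= -9) || (!(m > -4)))
Before u := 2*c + 9: (!(w >= 2)) && ((c > -1 && 2*m <= -9) || (!(m > -4)))
Answer: WP = (!(w >= 2)) && ((c > -1 && 2*m <= -9) || (!(m > -4)))


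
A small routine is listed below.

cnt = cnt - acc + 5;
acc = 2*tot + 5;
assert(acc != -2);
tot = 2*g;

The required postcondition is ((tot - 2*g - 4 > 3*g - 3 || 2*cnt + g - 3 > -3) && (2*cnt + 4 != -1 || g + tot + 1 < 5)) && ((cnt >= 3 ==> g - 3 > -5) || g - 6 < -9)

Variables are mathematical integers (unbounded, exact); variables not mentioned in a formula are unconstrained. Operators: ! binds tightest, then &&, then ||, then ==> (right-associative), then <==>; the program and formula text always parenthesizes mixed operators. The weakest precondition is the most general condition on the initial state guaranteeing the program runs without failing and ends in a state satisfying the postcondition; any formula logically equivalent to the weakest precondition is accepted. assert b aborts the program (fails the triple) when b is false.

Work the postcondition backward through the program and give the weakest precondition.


Working backward. After the program, the postcondition ((tot - 2*g - 4 > 3*g - 3 || 2*cnt + g - 3 > -3) && (2*cnt + 4 != -1 || g + tot + 1 < 5)) && ((cnt >= 3 ==> g - 3 > -5) || g - 6 < -9) must hold; in canonical form it is (tot > 5*g + 1 || 2*cnt + g > 0) && (2*cnt != -5 || g + tot < 4) && ((cnt >= 3 ==> g > -2) || g < -3).
Before tot := 2*g: (3*g < -1 || 2*cnt + g > 0) && (2*cnt != -5 || 3*g < 4) && ((cnt >= 3 ==> g > -2) || g < -3)
Before assert acc != -2: acc != -2 && (3*g < -1 || 2*cnt + g > 0) && (2*cnt != -5 || 3*g < 4) && ((cnt >= 3 ==> g > -2) || g < -3)
Before acc := 2*tot + 5: 2*tot != -7 && (3*g < -1 || 2*cnt + g > 0) && (2*cnt != -5 || 3*g < 4) && ((cnt >= 3 ==> g > -2) || g < -3)
Before cnt := cnt - acc + 5: 2*tot != -7 && (3*g < -1 || 2*cnt + g > 2*acc - 10) && (2*cnt != 2*acc - 15 || 3*g < 4) && ((cnt >= acc - 2 ==> g > -2) || g < -3)
Answer: WP = 2*tot != -7 && (3*g < -1 || 2*cnt + g > 2*acc - 10) && (2*cnt != 2*acc - 15 || 3*g < 4) && ((cnt >= acc - 2 ==> g > -2) || g < -3)


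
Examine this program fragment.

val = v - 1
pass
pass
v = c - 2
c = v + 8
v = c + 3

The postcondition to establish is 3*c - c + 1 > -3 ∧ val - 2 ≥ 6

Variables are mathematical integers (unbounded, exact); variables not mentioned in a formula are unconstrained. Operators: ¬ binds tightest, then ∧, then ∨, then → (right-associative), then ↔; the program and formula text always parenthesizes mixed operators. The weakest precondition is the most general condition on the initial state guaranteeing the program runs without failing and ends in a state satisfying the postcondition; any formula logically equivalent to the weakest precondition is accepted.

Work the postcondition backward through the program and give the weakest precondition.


Working backward. After the program, the postcondition 3*c - c + 1 > -3 ∧ val - 2 ≥ 6 must hold; in canonical form it is 2*c > -4 ∧ val ≥ 8.
Before v := c + 3: 2*c > -4 ∧ val ≥ 8
Before c := v + 8: 2*v > -20 ∧ val ≥ 8
Before v := c - 2: 2*c > -16 ∧ val ≥ 8
Before skip: 2*c > -16 ∧ val ≥ 8
Before skip: 2*c > -16 ∧ val ≥ 8
Before val := v - 1: 2*c > -16 ∧ v ≥ 9
Answer: WP = 2*c > -16 ∧ v ≥ 9


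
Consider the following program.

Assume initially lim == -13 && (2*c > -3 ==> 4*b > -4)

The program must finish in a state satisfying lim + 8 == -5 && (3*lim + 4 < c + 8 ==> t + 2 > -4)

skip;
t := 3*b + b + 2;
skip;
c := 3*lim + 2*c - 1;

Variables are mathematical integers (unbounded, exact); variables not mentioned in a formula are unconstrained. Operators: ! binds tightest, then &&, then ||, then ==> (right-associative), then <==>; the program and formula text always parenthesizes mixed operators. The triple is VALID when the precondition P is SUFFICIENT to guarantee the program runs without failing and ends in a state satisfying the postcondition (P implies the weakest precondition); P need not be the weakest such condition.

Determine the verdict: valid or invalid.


Working backward. After the program, the postcondition lim + 8 == -5 && (3*lim + 4 < c + 8 ==> t + 2 > -4) must hold; in canonical form it is lim == -13 && (3*lim < c + 4 ==> t > -6).
Before c := 3*lim + 2*c - 1: lim == -13 && (2*c > -3 ==> t > -6)
Before skip: lim == -13 && (2*c > -3 ==> t > -6)
Before t := 3*b + b + 2: lim == -13 && (2*c > -3 ==> 4*b > -8)
Before skip: lim == -13 && (2*c > -3 ==> 4*b > -8)
The weakest precondition is lim == -13 && (2*c > -3 ==> 4*b > -8).
Check whether lim == -13 && (2*c > -3 ==> 4*b > -4) implies it.
Every state satisfying the precondition satisfies the weakest precondition: the implication holds.
Answer: valid


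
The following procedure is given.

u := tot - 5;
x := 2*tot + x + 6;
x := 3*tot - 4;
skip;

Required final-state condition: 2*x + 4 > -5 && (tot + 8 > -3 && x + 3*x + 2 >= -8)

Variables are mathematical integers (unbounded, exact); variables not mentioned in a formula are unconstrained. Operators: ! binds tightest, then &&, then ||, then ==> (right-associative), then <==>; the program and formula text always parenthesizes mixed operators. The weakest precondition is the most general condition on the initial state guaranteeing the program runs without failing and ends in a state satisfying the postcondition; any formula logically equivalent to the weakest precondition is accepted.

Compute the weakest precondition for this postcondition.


Working backward. After the program, the postcondition 2*x + 4 > -5 && (tot + 8 > -3 && x + 3*x + 2 >= -8) must hold; in canonical form it is 2*x > -9 && tot > -11 && 4*x >= -10.
Before skip: 2*x > -9 && tot > -11 && 4*x >= -10
Before x := 3*tot - 4: 6*tot > -1 && tot > -11 && 12*tot >= 6
Before x := 2*tot + x + 6: 6*tot > -1 && tot > -11 && 12*tot >= 6
Before u := tot - 5: 6*tot > -1 && tot > -11 && 12*tot >= 6
Answer: WP = 6*tot > -1 && tot > -11 && 12*tot >= 6


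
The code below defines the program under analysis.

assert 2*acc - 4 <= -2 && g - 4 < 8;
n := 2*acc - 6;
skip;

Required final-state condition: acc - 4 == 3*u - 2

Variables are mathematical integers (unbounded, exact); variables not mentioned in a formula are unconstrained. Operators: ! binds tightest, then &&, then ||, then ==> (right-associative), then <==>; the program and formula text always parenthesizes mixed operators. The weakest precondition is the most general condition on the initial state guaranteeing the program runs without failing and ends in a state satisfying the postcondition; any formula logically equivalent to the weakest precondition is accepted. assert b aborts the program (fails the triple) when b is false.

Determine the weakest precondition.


Working backward. After the program, the postcondition acc - 4 == 3*u - 2 must hold; in canonical form it is acc == 3*u + 2.
Before skip: acc == 3*u + 2
Before n := 2*acc - 6: acc == 3*u + 2
Before assert 2*acc - 4 <= -2 && g - 4 < 8: 2*acc <= 2 && g < 12 && acc == 3*u + 2
Answer: WP = 2*acc <= 2 && g < 12 && acc == 3*u + 2


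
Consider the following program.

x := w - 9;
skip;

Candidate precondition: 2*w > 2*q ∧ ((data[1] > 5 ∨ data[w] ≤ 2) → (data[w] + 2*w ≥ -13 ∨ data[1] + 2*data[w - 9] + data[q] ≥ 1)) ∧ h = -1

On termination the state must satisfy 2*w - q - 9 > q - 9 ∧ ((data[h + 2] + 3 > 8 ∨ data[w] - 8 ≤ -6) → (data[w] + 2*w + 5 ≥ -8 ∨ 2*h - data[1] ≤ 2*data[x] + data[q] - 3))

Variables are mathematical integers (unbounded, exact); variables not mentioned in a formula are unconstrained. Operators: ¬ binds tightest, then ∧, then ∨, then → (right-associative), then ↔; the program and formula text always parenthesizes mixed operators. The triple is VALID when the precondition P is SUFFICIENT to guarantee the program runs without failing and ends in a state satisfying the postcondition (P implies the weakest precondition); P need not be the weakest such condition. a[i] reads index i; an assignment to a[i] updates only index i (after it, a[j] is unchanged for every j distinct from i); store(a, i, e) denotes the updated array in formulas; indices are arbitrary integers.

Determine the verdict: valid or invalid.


Working backward. After the program, the postcondition 2*w - q - 9 > q - 9 ∧ ((data[h + 2] + 3 > 8 ∨ data[w] - 8 ≤ -6) → (data[w] + 2*w + 5 ≥ -8 ∨ 2*h - data[1] ≤ 2*data[x] + data[q] - 3)) must hold; in canonical form it is 2*w > 2*q ∧ ((data[h + 2] > 5 ∨ data[w] ≤ 2) → (data[w] + 2*w ≥ -13 ∨ 2*h ≤ data[1] + data[q] + 2*data[x] - 3)).
Before skip: 2*w > 2*q ∧ ((data[h + 2] > 5 ∨ data[w] ≤ 2) → (data[w] + 2*w ≥ -13 ∨ 2*h ≤ data[1] + data[q] + 2*data[x] - 3))
Before x := w - 9: 2*w > 2*q ∧ ((data[h + 2] > 5 ∨ data[w] ≤ 2) → (data[w] + 2*w ≥ -13 ∨ 2*h ≤ data[1] + 2*data[w - 9] + data[q] - 3))
The weakest precondition is 2*w > 2*q ∧ ((data[h + 2] > 5 ∨ data[w] ≤ 2) → (data[w] + 2*w ≥ -13 ∨ 2*h ≤ data[1] + 2*data[w - 9] + data[q] - 3)).
Check whether 2*w > 2*q ∧ ((data[1] > 5 ∨ data[w] ≤ 2) → (data[w] + 2*w ≥ -13 ∨ data[1] + 2*data[w - 9] + data[q] ≥ 1)) ∧ h = -1 implies it.
Every state satisfying the precondition satisfies the weakest precondition: the implication holds.
Answer: valid


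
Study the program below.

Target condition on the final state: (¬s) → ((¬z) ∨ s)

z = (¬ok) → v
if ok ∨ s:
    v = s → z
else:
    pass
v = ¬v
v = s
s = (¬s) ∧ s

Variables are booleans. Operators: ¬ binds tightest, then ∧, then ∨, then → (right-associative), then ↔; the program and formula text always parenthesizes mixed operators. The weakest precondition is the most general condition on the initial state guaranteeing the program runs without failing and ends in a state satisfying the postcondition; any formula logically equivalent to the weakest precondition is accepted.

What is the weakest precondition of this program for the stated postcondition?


Working backward. After the program, (¬s) → ((¬z) ∨ s) must hold.
Before s := (¬s) ∧ s: ¬z
Before v := s: ¬z
Before v := ¬v: ¬z
Then branch requires ¬z; else branch requires ¬z.
Before the if: ((ok ∨ s) → (¬z)) ∧ ((¬(ok ∨ s)) → (¬z))
Before z := (¬ok) → v: ((ok ∨ s) → (¬((¬ok) → v))) ∧ ((¬(ok ∨ s)) → (¬((¬ok) → v)))
Answer: WP = ((ok ∨ s) → (¬((¬ok) → v))) ∧ ((¬(ok ∨ s)) → (¬((¬ok) → v)))


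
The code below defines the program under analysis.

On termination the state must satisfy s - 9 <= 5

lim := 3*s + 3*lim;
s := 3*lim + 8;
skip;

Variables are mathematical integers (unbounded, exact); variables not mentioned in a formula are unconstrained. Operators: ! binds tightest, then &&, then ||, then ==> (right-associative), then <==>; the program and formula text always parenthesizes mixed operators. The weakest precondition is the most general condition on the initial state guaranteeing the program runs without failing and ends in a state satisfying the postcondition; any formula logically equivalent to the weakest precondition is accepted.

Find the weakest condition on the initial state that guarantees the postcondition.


Working backward. After the program, the postcondition s - 9 <= 5 must hold; in canonical form it is s <= 14.
Before skip: s <= 14
Before s := 3*lim + 8: 3*lim <= 6
Before lim := 3*s + 3*lim: 9*lim + 9*s <= 6
Answer: WP = 9*lim + 9*s <= 6


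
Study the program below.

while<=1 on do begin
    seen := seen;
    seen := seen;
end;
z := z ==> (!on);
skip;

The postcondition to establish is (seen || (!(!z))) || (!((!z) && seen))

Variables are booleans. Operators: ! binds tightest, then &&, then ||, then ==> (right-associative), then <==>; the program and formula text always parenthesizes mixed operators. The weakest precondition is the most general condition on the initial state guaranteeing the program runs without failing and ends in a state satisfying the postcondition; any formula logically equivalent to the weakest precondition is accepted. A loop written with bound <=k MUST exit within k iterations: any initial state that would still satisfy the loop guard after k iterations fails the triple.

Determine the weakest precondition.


Working backward. After the program, the postcondition (seen || (!(!z))) || (!((!z) && seen)) must hold; in canonical form it is seen || z || (!((!z) && seen)).
Before skip: seen || z || (!((!z) && seen))
Before z := z ==> (!on): seen || (z ==> (!on)) || (!((!(z ==> (!on))) && seen))
Before the loop (bound <=1), unroll the exhaustion recursion (WP_0 = exit-now case; WP_j = one more guarded iteration, up to j = 1):
  WP_0: (!on) && (seen || (z ==> (!on)) || (!((!(z ==> (!on))) && seen)))
  WP_1: (on ==> ((!on) && (seen || (z ==> (!on)) || (!((!(z ==> (!on))) && seen))))) && ((!on) ==> (seen || (z ==> (!on)) || (!((!(z ==> (!on))) && seen))))
So before the loop: (on ==> ((!on) && (seen || (z ==> (!on)) || (!((!(z ==> (!on))) && seen))))) && ((!on) ==> (seen || (z ==> (!on)) || (!((!(z ==> (!on))) && seen))))
Answer: WP = (on ==> ((!on) && (seen || (z ==> (!on)) || (!((!(z ==> (!on))) && seen))))) && ((!on) ==> (seen || (z ==> (!on)) || (!((!(z ==> (!on))) && seen))))


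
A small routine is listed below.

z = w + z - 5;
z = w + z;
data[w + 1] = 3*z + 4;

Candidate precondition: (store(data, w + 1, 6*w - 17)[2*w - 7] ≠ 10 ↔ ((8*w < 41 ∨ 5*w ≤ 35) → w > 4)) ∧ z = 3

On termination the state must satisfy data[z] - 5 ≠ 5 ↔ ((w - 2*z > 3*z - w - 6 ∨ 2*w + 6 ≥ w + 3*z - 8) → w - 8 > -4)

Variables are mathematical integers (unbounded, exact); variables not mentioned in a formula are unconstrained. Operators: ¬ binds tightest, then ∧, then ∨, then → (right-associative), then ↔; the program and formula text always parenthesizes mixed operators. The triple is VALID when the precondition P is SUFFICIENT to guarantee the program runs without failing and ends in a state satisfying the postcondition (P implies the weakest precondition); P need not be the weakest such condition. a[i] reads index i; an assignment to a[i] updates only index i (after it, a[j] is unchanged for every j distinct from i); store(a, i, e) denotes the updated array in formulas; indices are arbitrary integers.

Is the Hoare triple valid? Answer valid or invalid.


Working backward. After the program, the postcondition data[z] - 5 ≠ 5 ↔ ((w - 2*z > 3*z - w - 6 ∨ 2*w + 6 ≥ w + 3*z - 8) → w - 8 > -4) must hold; in canonical form it is data[z] ≠ 10 ↔ ((2*w > 5*z - 6 ∨ w ≥ 3*z - 14) → w > 4).
Before data[w + 1] := 3*z + 4: store(data, w + 1, 3*z + 4)[z] ≠ 10 ↔ ((2*w > 5*z - 6 ∨ w ≥ 3*z - 14) → w > 4)
Before z := w + z: store(data, w + 1, 3*w + 3*z + 4)[w + z] ≠ 10 ↔ ((3*w + 5*z < 6 ∨ 2*w + 3*z ≤ 14) → w > 4)
Before z := w + z - 5: store(data, w + 1, 6*w + 3*z - 11)[2*w + z - 5] ≠ 10 ↔ ((8*w + 5*z < 31 ∨ 5*w + 3*z ≤ 29) → w > 4)
The weakest precondition is store(data, w + 1, 6*w + 3*z - 11)[2*w + z - 5] ≠ 10 ↔ ((8*w + 5*z < 31 ∨ 5*w + 3*z ≤ 29) → w > 4).
Check whether (store(data, w + 1, 6*w - 17)[2*w - 7] ≠ 10 ↔ ((8*w < 41 ∨ 5*w ≤ 35) → w > 4)) ∧ z = 3 implies it.
Countermodel: at the initial state data = {[1] = 10, [5] = 2, [6] = 14, elsewhere 2}, w = 4, z = 3, the precondition holds but the weakest precondition fails.
Answer: invalid


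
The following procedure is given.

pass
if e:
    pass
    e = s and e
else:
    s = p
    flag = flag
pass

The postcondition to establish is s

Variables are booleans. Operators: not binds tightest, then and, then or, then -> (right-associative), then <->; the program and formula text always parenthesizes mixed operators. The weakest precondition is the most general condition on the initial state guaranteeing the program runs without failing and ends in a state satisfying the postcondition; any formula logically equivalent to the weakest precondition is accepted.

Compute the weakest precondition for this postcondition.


Working backward. After the program, s must hold.
Before skip: s
Then branch requires s; else branch requires p.
Before the if: (e -> s) and ((not e) -> p)
Before skip: (e -> s) and ((not e) -> p)
Answer: WP = (e -> s) and ((not e) -> p)


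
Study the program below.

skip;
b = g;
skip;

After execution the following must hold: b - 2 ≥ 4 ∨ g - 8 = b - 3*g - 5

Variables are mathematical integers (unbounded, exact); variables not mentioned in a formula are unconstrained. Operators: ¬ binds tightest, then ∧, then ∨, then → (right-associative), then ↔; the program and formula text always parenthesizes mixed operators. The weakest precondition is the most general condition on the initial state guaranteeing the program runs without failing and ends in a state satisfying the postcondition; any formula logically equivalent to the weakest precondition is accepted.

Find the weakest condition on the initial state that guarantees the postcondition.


Working backward. After the program, the postcondition b - 2 ≥ 4 ∨ g - 8 = b - 3*g - 5 must hold; in canonical form it is b ≥ 6 ∨ 4*g = b + 3.
Before skip: b ≥ 6 ∨ 4*g = b + 3
Before b := g: g ≥ 6 ∨ 3*g = 3
Before skip: g ≥ 6 ∨ 3*g = 3
Answer: WP = g ≥ 6 ∨ 3*g = 3


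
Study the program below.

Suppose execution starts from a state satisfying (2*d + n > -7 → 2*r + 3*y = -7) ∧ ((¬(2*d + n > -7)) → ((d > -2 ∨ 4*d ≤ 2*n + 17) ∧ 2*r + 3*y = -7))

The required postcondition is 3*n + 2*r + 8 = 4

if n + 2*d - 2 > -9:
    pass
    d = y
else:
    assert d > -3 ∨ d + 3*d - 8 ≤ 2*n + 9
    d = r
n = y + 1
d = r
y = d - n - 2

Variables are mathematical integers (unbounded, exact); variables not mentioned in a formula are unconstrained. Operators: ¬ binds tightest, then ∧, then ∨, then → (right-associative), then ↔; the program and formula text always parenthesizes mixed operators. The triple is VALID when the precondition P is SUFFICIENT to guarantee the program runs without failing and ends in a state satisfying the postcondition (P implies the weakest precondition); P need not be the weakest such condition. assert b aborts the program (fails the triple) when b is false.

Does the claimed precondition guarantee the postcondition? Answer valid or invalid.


Working backward. After the program, the postcondition 3*n + 2*r + 8 = 4 must hold; in canonical form it is 3*n + 2*r = -4.
Before y := d - n - 2: 3*n + 2*r = -4
Before d := r: 3*n + 2*r = -4
Before n := y + 1: 2*r + 3*y = -7
Then branch requires 2*r + 3*y = -7; else branch requires (d > -3 ∨ 4*d ≤ 2*n + 17) ∧ 2*r + 3*y = -7.
Before the if: (2*d + n > -7 → 2*r + 3*y = -7) ∧ ((¬(2*d + n > -7)) → ((d > -3 ∨ 4*d ≤ 2*n + 17) ∧ 2*r + 3*y = -7))
The weakest precondition is (2*d + n > -7 → 2*r + 3*y = -7) ∧ ((¬(2*d + n > -7)) → ((d > -3 ∨ 4*d ≤ 2*n + 17) ∧ 2*r + 3*y = -7)).
Check whether (2*d + n > -7 → 2*r + 3*y = -7) ∧ ((¬(2*d + n > -7)) → ((d > -2 ∨ 4*d ≤ 2*n + 17) ∧ 2*r + 3*y = -7)) implies it.
Every state satisfying the precondition satisfies the weakest precondition: the implication holds.
Answer: valid


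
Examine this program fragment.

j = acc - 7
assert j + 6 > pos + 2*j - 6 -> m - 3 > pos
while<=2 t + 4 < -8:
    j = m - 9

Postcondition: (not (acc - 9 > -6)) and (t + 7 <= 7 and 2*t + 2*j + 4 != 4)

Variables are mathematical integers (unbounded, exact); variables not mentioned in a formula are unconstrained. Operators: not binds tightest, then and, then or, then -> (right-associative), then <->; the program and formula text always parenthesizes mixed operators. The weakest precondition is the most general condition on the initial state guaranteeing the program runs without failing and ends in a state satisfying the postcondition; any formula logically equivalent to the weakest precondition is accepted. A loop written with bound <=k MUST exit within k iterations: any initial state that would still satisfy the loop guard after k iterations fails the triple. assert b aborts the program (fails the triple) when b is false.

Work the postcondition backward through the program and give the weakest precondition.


Working backward. After the program, the postcondition (not (acc - 9 > -6)) and (t + 7 <= 7 and 2*t + 2*j + 4 != 4) must hold; in canonical form it is (not (acc > 3)) and t <= 0 and 2*j + 2*t != 0.
Before the loop (bound <=2), unroll the exhaustion recursion (WP_0 = exit-now case; WP_j = one more guarded iteration, up to j = 2):
  WP_0: (not (t < -12)) and (not (acc > 3)) and t <= 0 and 2*j + 2*t != 0
  WP_1: (t < -12 -> ((not (t < -12)) and (not (acc > 3)) and t <= 0 and 2*m + 2*t != 18)) and ((not (t < -12)) -> ((not (acc > 3)) and t <= 0 and 2*j + 2*t != 0))
  WP_2: (t < -12 -> ((t < -12 -> ((not (t < -12)) and (not (acc > 3)) and t <= 0 and 2*m + 2*t != 18)) and ((not (t < -12)) -> ((not (acc > 3)) and t <= 0 and 2*m + 2*t != 18)))) and ((not (t < -12)) -> ((not (acc > 3)) and t <= 0 and 2*j + 2*t != 0))
So before the loop: (t < -12 -> ((t < -12 -> ((not (t < -12)) and (not (acc > 3)) and t <= 0 and 2*m + 2*t != 18)) and ((not (t < -12)) -> ((not (acc > 3)) and t <= 0 and 2*m + 2*t != 18)))) and ((not (t < -12)) -> ((not (acc > 3)) and t <= 0 and 2*j + 2*t != 0))
Before assert j + 6 > pos + 2*j - 6 -> m - 3 > pos: (j + pos < 12 -> m > pos + 3) and (t < -12 -> ((t < -12 -> ((not (t < -12)) and (not (acc > 3)) and t <= 0 and 2*m + 2*t != 18)) and ((not (t < -12)) -> ((not (acc > 3)) and t <= 0 and 2*m + 2*t != 18)))) and ((not (t < -12)) -> ((not (acc > 3)) and t <= 0 and 2*j + 2*t != 0))
Before j := acc - 7: (acc + pos < 19 -> m > pos + 3) and (t < -12 -> ((t < -12 -> ((not (t < -12)) and (not (acc > 3)) and t <= 0 and 2*m + 2*t != 18)) and ((not (t < -12)) -> ((not (acc > 3)) and t <= 0 and 2*m + 2*t != 18)))) and ((not (t < -12)) -> ((not (acc > 3)) and t <= 0 and 2*acc + 2*t != 14))
Answer: WP = (acc + pos < 19 -> m > pos + 3) and (t < -12 -> ((t < -12 -> ((not (t < -12)) and (not (acc > 3)) and t <= 0 and 2*m + 2*t != 18)) and ((not (t < -12)) -> ((not (acc > 3)) and t <= 0 and 2*m + 2*t != 18)))) and ((not (t < -12)) -> ((not (acc > 3)) and t <= 0 and 2*acc + 2*t != 14))


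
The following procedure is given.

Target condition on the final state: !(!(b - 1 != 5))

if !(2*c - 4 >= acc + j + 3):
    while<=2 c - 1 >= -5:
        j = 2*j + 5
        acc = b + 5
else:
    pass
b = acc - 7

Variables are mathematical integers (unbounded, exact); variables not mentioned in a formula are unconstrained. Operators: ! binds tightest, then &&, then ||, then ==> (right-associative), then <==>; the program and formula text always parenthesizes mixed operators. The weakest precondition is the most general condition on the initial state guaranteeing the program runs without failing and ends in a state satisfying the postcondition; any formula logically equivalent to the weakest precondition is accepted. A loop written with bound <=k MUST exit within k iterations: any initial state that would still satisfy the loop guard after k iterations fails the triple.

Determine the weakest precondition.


Working backward. After the program, the postcondition !(!(b - 1 != 5)) must hold; in canonical form it is b != 6.
Before b := acc - 7: acc != 13
Then branch requires (c >= -4 ==> ((c >= -4 ==> ((!(c >= -4)) && b != 8)) && ((!(c >= -4)) ==> b != 8))) && ((!(c >= -4)) ==> acc != 13); else branch requires acc != 13.
Before the if: ((!(2*c >= acc + j + 7)) ==> ((c >= -4 ==> ((c >= -4 ==> ((!(c >= -4)) && b != 8)) && ((!(c >= -4)) ==> b != 8))) && ((!(c >= -4)) ==> acc != 13))) && (2*c >= acc + j + 7 ==> acc != 13)
Answer: WP = ((!(2*c >= acc + j + 7)) ==> ((c >= -4 ==> ((c >= -4 ==> ((!(c >= -4)) && b != 8)) && ((!(c >= -4)) ==> b != 8))) && ((!(c >= -4)) ==> acc != 13))) && (2*c >= acc + j + 7 ==> acc != 13)


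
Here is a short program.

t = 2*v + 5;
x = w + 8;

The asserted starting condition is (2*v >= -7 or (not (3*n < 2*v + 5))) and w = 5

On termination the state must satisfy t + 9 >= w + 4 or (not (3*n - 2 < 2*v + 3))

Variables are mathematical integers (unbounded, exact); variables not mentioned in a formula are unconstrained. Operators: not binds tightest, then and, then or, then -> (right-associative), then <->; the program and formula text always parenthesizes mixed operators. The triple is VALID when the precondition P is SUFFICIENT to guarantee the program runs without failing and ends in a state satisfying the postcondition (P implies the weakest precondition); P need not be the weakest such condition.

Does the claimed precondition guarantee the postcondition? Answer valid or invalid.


Working backward. After the program, the postcondition t + 9 >= w + 4 or (not (3*n - 2 < 2*v + 3)) must hold; in canonical form it is t >= w - 5 or (not (3*n < 2*v + 5)).
Before x := w + 8: t >= w - 5 or (not (3*n < 2*v + 5))
Before t := 2*v + 5: 2*v >= w - 10 or (not (3*n < 2*v + 5))
The weakest precondition is 2*v >= w - 10 or (not (3*n < 2*v + 5)).
Check whether (2*v >= -7 or (not (3*n < 2*v + 5))) and w = 5 implies it.
Countermodel: at the initial state n = -1, v = -3, w = 5, the precondition holds but the weakest precondition fails.
Answer: invalid


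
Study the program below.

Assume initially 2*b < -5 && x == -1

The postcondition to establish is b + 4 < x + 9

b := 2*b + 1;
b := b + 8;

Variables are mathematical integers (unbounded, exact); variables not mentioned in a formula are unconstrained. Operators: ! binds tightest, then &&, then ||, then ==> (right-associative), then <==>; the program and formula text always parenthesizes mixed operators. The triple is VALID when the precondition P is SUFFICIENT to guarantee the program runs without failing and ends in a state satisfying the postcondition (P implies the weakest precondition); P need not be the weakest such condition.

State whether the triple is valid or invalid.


Working backward. After the program, the postcondition b + 4 < x + 9 must hold; in canonical form it is b < x + 5.
Before b := b + 8: b < x - 3
Before b := 2*b + 1: 2*b < x - 4
The weakest precondition is 2*b < x - 4.
Check whether 2*b < -5 && x == -1 implies it.
Every state satisfying the precondition satisfies the weakest precondition: the implication holds.
Answer: valid


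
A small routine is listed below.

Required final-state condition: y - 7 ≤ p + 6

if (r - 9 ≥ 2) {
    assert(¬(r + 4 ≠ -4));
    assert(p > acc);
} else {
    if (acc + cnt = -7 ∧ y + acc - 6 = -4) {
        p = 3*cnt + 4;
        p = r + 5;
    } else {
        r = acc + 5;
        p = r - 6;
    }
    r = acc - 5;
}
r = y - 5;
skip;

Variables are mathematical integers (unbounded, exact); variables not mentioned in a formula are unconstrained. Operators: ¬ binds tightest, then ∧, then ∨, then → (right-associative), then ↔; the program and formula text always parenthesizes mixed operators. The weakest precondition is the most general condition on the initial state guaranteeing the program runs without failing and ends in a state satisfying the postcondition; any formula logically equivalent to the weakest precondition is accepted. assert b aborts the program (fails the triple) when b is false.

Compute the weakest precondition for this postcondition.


Working backward. After the program, the postcondition y - 7 ≤ p + 6 must hold; in canonical form it is y ≤ p + 13.
Before skip: y ≤ p + 13
Before r := y - 5: y ≤ p + 13
Then branch requires (¬(r ≠ -8)) ∧ p > acc ∧ y ≤ p + 13; else branch requires ((acc + cnt = -7 ∧ acc + y = 2) → y ≤ r + 18) ∧ ((¬(acc + cnt = -7 ∧ acc + y = 2)) → y ≤ acc + 12).
Before the if: (r ≥ 11 → ((¬(r ≠ -8)) ∧ p > acc ∧ y ≤ p + 13)) ∧ ((¬(r ≥ 11)) → (((acc + cnt = -7 ∧ acc + y = 2) → y ≤ r + 18) ∧ ((¬(acc + cnt = -7 ∧ acc + y = 2)) → y ≤ acc + 12)))
Answer: WP = (r ≥ 11 → ((¬(r ≠ -8)) ∧ p > acc ∧ y ≤ p + 13)) ∧ ((¬(r ≥ 11)) → (((acc + cnt = -7 ∧ acc + y = 2) → y ≤ r + 18) ∧ ((¬(acc + cnt = -7 ∧ acc + y = 2)) → y ≤ acc + 12)))
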